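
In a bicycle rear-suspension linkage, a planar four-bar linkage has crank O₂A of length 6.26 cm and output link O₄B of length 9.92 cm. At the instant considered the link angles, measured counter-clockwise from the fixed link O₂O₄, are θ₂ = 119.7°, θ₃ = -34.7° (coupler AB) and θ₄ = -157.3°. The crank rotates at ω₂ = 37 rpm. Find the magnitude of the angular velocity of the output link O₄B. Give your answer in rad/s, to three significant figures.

ω₂ = 3.875 rad/s (from 37 rpm).
Differentiating the loop-closure r₂e^{iθ₂}+r₃e^{iθ₃}=r₁+r₄e^{iθ₄} gives r₂ω₂e^{iθ₂}+r₃ω₃e^{iθ₃}=r₄ω₄e^{iθ₄}.
Eliminating the other unknown: ω₄ = r₂ω₂ sin(θ₂−θ₃) / [r₄ sin(θ₄−θ₃)].
Numerator sine = +0.43209; denominator sine = -0.84245.
Result = 0.0626·3.875·(+0.43209) / (0.0992·(-0.84245)) = -1.2541 rad/s; magnitude 1.2541 rad/s.

1.25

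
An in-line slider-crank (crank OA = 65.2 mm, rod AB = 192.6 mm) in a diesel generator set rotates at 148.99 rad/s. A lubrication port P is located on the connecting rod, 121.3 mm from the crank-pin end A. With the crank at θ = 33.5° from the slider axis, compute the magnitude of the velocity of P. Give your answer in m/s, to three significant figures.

7.01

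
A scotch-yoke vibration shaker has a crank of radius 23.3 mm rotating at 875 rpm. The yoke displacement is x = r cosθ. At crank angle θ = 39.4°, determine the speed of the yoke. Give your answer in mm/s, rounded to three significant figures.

ω = 91.63 rad/s (from 875 rpm).
x = r cosθ ⇒ ẋ = −rω sinθ.
|v| = rω|sinθ| = 0.0233·91.63·|sin 39.4°| = 1.3551 m/s = 1355.1 mm/s.

1360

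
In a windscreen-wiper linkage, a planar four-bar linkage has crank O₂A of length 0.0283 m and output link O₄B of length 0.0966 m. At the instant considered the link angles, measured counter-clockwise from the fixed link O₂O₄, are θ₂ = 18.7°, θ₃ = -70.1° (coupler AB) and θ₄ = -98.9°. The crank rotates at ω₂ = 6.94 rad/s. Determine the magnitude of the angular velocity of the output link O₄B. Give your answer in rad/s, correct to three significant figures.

4.22

ω₂ = 6.94 rad/s
Differentiating the loop-closure r₂e^{iθ₂}+r₃e^{iθ₃}=r₁+r₄e^{iθ₄} gives r₂ω₂e^{iθ₂}+r₃ω₃e^{iθ₃}=r₄ω₄e^{iθ₄}.
Eliminating the other unknown: ω₄ = r₂ω₂ sin(θ₂−θ₃) / [r₄ sin(θ₄−θ₃)].
Numerator sine = +0.99978; denominator sine = -0.48175.
Result = 0.0283·6.94·(+0.99978) / (0.0966·(-0.48175)) = -4.2194 rad/s; magnitude 4.2194 rad/s.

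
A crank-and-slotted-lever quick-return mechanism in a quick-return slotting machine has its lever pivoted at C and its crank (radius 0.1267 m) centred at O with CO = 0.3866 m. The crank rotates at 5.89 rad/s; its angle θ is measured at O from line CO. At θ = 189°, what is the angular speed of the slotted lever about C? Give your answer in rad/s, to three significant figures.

ω = 5.89 rad/s
Crank pin A relative to C: A = (d + r cosθ, r sinθ); lever angle φ = atan2(r sinθ, d + r cosθ).
Differentiating tanφ: φ̇ = rω(d cosθ + r)/(d² + r² + 2dr cosθ).
d² + r² + 2dr cosθ = |CA|² = 0.0687541 m²;  d cosθ + r = -0.25514 m.
|ω_lever| = |0.1267·5.89·-0.25514| / 0.0687541 = 2.7693 rad/s.

2.77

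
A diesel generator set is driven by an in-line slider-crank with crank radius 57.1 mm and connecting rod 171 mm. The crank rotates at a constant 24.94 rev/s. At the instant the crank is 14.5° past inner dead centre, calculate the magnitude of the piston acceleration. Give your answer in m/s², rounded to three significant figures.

1770

ω = 2π·24.9 = 156.7 rad/s
x(θ) = r cosθ + √(L² − r² sin²θ); with ω constant, a = ω²·d²x/dθ².
d²x/dθ² = −r cosθ − r²(cos2θ)/√u − r⁴ sin²2θ/(4u^{3/2}),  u = L² − r² sin²θ = 0.0290366 m².
Substituting r = 0.0571 m, L = 0.171 m, θ = 14.5°: d²x/dθ² = -0.072142 m.
a = ω²·d²x/dθ² = (156.7)²·(-0.072142) = -1771.5 m/s²;  |a| = 1771.5 m/s².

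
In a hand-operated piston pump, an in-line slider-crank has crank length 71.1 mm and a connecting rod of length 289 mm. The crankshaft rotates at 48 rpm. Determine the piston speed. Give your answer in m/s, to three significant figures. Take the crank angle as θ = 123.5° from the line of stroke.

ω = 2π·48/60 = 5.027 rad/s
For an in-line slider-crank, x = r cosθ + √(L² − r² sin²θ), so v = −rω sinθ·[1 + r cosθ/√(L² − r² sin²θ)].
With r = 0.0711 m, L = 0.289 m, θ = 123.5°: √(L² − r² sin²θ) = 0.28285 m.
v = −0.0711·5.027·0.83389·[1 + 0.0711·-0.55194/0.28285] = -0.25667 m/s.
|v| = 0.25667 m/s.

0.257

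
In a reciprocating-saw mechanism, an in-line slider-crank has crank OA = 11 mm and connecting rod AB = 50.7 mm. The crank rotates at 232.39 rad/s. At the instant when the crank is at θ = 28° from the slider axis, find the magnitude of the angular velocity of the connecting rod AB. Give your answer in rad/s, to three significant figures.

44.8

ω = 232.4 rad/s
The rod makes angle φ with the slider axis where L sinφ = r sinθ; differentiating, L cosφ·φ̇ = r ω cosθ.
L cosφ = √(L² − r² sin²θ) = 0.050436 m.
|ω_rod| = r ω |cosθ| / √(L² − r² sin²θ) = 0.011·232.4·0.88295/0.050436 = 44.751 rad/s.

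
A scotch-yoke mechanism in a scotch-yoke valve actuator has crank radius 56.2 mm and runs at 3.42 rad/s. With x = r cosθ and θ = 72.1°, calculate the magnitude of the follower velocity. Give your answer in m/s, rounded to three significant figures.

ω = 3.42 rad/s
x = r cosθ ⇒ ẋ = −rω sinθ.
|v| = rω|sinθ| = 0.0562·3.42·|sin 72.1°| = 0.1829 m/s.

0.183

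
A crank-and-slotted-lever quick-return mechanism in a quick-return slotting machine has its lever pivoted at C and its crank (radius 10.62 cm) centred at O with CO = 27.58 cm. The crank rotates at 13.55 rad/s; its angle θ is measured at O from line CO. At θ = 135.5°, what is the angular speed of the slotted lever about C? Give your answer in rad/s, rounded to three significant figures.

2.86

ω = 13.55 rad/s
Crank pin A relative to C: A = (d + r cosθ, r sinθ); lever angle φ = atan2(r sinθ, d + r cosθ).
Differentiating tanφ: φ̇ = rω(d cosθ + r)/(d² + r² + 2dr cosθ).
d² + r² + 2dr cosθ = |CA|² = 0.0455619 m²;  d cosθ + r = -0.090514 m.
|ω_lever| = |0.1062·13.55·-0.090514| / 0.0455619 = 2.8588 rad/s.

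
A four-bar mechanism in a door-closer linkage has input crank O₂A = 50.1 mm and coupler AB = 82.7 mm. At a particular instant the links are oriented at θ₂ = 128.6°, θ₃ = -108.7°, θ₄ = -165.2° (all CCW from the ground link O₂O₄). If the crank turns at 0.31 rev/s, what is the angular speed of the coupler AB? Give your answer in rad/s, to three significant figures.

1.29

ω₂ = 1.948 rad/s (from 0.31 rev/s).
Differentiating the loop-closure r₂e^{iθ₂}+r₃e^{iθ₃}=r₁+r₄e^{iθ₄} gives r₂ω₂e^{iθ₂}+r₃ω₃e^{iθ₃}=r₄ω₄e^{iθ₄}.
Eliminating the other unknown: ω₃ = r₂ω₂ sin(θ₄−θ₂) / [r₃ sin(θ₃−θ₄)].
Numerator sine = +0.91496; denominator sine = +0.83389.
Result = 0.0501·1.948·(+0.91496) / (0.0827·(+0.83389)) = +1.2947 rad/s; magnitude 1.2947 rad/s.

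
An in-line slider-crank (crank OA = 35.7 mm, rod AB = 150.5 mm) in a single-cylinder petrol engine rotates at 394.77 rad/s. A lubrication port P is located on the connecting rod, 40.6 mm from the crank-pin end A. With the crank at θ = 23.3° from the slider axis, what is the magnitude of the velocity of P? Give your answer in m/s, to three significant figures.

ω = 394.8 rad/s.  Crank-pin speed |V_A| = rω = 14.093 m/s, perpendicular to OA.
Rod angle: sinφ = −(r/L) sinθ ⇒ φ = -5.384°; ω_rod = −rω cosθ/√(L²−r²sin²θ) = -86.387 rad/s.
V_P = V_A + ω_rod × AP, with AP = 0.0406 m along the rod.
Components: V_Px = −rω sinθ − a·ω_rod·sinφ = -5.9036 m/s;  V_Py = rω cosθ + a·ω_rod·cosφ = +9.4521 m/s.
|V_P| = √(V_Px² + V_Py²) = 11.144 m/s.

11.1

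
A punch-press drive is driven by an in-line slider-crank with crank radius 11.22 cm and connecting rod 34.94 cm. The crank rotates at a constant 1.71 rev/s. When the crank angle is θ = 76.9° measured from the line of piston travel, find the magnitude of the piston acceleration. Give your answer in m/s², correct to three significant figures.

0.969

ω = 2π·1.71 = 10.74 rad/s
x(θ) = r cosθ + √(L² − r² sin²θ); with ω constant, a = ω²·d²x/dθ².
d²x/dθ² = −r cosθ − r²(cos2θ)/√u − r⁴ sin²2θ/(4u^{3/2}),  u = L² − r² sin²θ = 0.110138 m².
Substituting r = 0.1122 m, L = 0.3494 m, θ = 76.9°: d²x/dθ² = +0.0083941 m.
a = ω²·d²x/dθ² = (10.74)²·(+0.0083941) = +0.969 m/s²;  |a| = 0.969 m/s².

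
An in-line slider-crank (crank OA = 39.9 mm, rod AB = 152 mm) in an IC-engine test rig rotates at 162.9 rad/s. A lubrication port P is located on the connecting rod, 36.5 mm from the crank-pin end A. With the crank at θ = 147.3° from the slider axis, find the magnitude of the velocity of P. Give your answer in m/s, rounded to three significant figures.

5.32

ω = 162.9 rad/s.  Crank-pin speed |V_A| = rω = 6.4997 m/s, perpendicular to OA.
Rod angle: sinφ = −(r/L) sinθ ⇒ φ = -8.153°; ω_rod = −rω cosθ/√(L²−r²sin²θ) = +36.351 rad/s.
V_P = V_A + ω_rod × AP, with AP = 0.0365 m along the rod.
Components: V_Px = −rω sinθ − a·ω_rod·sinφ = -3.3232 m/s;  V_Py = rω cosθ + a·ω_rod·cosφ = -4.1562 m/s.
|V_P| = √(V_Px² + V_Py²) = 5.3214 m/s.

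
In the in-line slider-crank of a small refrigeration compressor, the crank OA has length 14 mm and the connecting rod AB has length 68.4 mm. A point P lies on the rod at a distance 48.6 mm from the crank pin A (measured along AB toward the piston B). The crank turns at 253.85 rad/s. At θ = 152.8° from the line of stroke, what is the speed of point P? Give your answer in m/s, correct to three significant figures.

1.68

ω = 253.8 rad/s.  Crank-pin speed |V_A| = rω = 3.5539 m/s, perpendicular to OA.
Rod angle: sinφ = −(r/L) sinθ ⇒ φ = -5.368°; ω_rod = −rω cosθ/√(L²−r²sin²θ) = +46.416 rad/s.
V_P = V_A + ω_rod × AP, with AP = 0.0486 m along the rod.
Components: V_Px = −rω sinθ − a·ω_rod·sinφ = -1.4134 m/s;  V_Py = rω cosθ + a·ω_rod·cosφ = -0.915 m/s.
|V_P| = √(V_Px² + V_Py²) = 1.6837 m/s.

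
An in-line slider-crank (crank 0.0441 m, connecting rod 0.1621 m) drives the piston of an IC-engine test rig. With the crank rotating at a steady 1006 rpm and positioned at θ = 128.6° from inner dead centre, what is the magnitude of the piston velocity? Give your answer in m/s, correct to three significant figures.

ω = 2π·1006/60 = 105.3 rad/s
For an in-line slider-crank, x = r cosθ + √(L² − r² sin²θ), so v = −rω sinθ·[1 + r cosθ/√(L² − r² sin²θ)].
With r = 0.0441 m, L = 0.1621 m, θ = 128.6°: √(L² − r² sin²θ) = 0.15839 m.
v = −0.0441·105.3·0.78152·[1 + 0.0441·-0.62388/0.15839] = -3.0001 m/s.
|v| = 3.0001 m/s.

3.00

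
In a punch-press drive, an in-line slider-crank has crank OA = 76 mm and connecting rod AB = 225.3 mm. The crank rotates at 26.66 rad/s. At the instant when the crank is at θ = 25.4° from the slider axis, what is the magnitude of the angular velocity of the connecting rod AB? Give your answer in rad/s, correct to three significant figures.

8.21

ω = 26.66 rad/s
The rod makes angle φ with the slider axis where L sinφ = r sinθ; differentiating, L cosφ·φ̇ = r ω cosθ.
L cosφ = √(L² − r² sin²θ) = 0.22293 m.
|ω_rod| = r ω |cosθ| / √(L² − r² sin²θ) = 0.076·26.66·0.90334/0.22293 = 8.2102 rad/s.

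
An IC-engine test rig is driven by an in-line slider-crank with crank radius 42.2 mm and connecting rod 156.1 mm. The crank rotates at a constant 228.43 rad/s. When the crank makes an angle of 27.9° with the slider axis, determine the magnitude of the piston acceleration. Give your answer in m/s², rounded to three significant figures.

2290

ω = 228.4 rad/s
x(θ) = r cosθ + √(L² − r² sin²θ); with ω constant, a = ω²·d²x/dθ².
d²x/dθ² = −r cosθ − r²(cos2θ)/√u − r⁴ sin²2θ/(4u^{3/2}),  u = L² − r² sin²θ = 0.0239773 m².
Substituting r = 0.0422 m, L = 0.1561 m, θ = 27.9°: d²x/dθ² = -0.043905 m.
a = ω²·d²x/dθ² = (228.4)²·(-0.043905) = -2291 m/s²;  |a| = 2291 m/s².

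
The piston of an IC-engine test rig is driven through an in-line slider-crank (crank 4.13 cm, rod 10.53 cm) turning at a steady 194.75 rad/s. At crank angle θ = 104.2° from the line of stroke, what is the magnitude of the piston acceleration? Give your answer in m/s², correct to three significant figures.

ω = 194.8 rad/s
x(θ) = r cosθ + √(L² − r² sin²θ); with ω constant, a = ω²·d²x/dθ².
d²x/dθ² = −r cosθ − r²(cos2θ)/√u − r⁴ sin²2θ/(4u^{3/2}),  u = L² − r² sin²θ = 0.00948504 m².
Substituting r = 0.0413 m, L = 0.1053 m, θ = 104.2°: d²x/dθ² = +0.025359 m.
a = ω²·d²x/dθ² = (194.8)²·(+0.025359) = +961.81 m/s²;  |a| = 961.81 m/s².

962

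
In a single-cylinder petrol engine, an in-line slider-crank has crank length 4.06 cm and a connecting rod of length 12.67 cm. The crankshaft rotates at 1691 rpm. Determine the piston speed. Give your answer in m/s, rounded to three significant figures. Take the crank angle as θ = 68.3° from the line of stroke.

7.51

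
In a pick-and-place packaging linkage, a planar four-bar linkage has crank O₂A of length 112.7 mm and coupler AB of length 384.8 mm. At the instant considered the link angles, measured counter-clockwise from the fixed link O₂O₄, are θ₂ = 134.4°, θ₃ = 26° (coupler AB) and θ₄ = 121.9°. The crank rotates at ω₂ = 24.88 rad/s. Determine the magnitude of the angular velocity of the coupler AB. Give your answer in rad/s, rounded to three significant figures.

1.59

ω₂ = 24.88 rad/s
Differentiating the loop-closure r₂e^{iθ₂}+r₃e^{iθ₃}=r₁+r₄e^{iθ₄} gives r₂ω₂e^{iθ₂}+r₃ω₃e^{iθ₃}=r₄ω₄e^{iθ₄}.
Eliminating the other unknown: ω₃ = r₂ω₂ sin(θ₄−θ₂) / [r₃ sin(θ₃−θ₄)].
Numerator sine = -0.21644; denominator sine = -0.99470.
Result = 0.1127·24.88·(-0.21644) / (0.3848·(-0.99470)) = +1.5856 rad/s; magnitude 1.5856 rad/s.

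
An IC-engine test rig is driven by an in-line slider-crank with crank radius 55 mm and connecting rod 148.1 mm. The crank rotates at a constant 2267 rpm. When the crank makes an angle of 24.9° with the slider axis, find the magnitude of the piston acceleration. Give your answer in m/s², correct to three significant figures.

ω = 2π·2267/60 = 237.4 rad/s
x(θ) = r cosθ + √(L² − r² sin²θ); with ω constant, a = ω²·d²x/dθ².
d²x/dθ² = −r cosθ − r²(cos2θ)/√u − r⁴ sin²2θ/(4u^{3/2}),  u = L² − r² sin²θ = 0.0213974 m².
Substituting r = 0.055 m, L = 0.1481 m, θ = 24.9°: d²x/dθ² = -0.063662 m.
a = ω²·d²x/dθ² = (237.4)²·(-0.063662) = -3587.9 m/s²;  |a| = 3587.9 m/s².

3590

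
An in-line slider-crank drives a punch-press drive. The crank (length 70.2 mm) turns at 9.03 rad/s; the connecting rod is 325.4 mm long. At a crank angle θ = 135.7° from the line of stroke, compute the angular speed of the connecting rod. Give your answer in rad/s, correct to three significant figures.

ω = 9.03 rad/s
The rod makes angle φ with the slider axis where L sinφ = r sinθ; differentiating, L cosφ·φ̇ = r ω cosθ.
L cosφ = √(L² − r² sin²θ) = 0.32169 m.
|ω_rod| = r ω |cosθ| / √(L² − r² sin²θ) = 0.0702·9.03·0.71569/0.32169 = 1.4103 rad/s.

1.41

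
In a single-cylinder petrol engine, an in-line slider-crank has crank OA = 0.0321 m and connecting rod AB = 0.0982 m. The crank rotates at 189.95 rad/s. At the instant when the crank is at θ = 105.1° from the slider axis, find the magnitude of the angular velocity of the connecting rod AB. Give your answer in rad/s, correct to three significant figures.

17.0

ω = 189.9 rad/s
The rod makes angle φ with the slider axis where L sinφ = r sinθ; differentiating, L cosφ·φ̇ = r ω cosθ.
L cosφ = √(L² − r² sin²θ) = 0.093181 m.
|ω_rod| = r ω |cosθ| / √(L² − r² sin²θ) = 0.0321·189.9·0.26050/0.093181 = 17.046 rad/s.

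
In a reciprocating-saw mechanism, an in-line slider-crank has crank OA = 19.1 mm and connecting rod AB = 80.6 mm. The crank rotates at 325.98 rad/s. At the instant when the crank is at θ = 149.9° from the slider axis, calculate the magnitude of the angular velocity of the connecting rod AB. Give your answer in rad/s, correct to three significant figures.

ω = 326 rad/s
The rod makes angle φ with the slider axis where L sinφ = r sinθ; differentiating, L cosφ·φ̇ = r ω cosθ.
L cosφ = √(L² − r² sin²θ) = 0.080029 m.
|ω_rod| = r ω |cosθ| / √(L² − r² sin²θ) = 0.0191·326·0.86515/0.080029 = 67.309 rad/s.

67.3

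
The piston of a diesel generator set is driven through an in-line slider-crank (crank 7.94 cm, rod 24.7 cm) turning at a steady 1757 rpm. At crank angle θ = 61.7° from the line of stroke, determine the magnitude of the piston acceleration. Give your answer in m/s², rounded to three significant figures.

ω = 2π·1757/60 = 184 rad/s
x(θ) = r cosθ + √(L² − r² sin²θ); with ω constant, a = ω²·d²x/dθ².
d²x/dθ² = −r cosθ − r²(cos2θ)/√u − r⁴ sin²2θ/(4u^{3/2}),  u = L² − r² sin²θ = 0.0561216 m².
Substituting r = 0.0794 m, L = 0.247 m, θ = 61.7°: d²x/dθ² = -0.023514 m.
a = ω²·d²x/dθ² = (184)²·(-0.023514) = -796.03 m/s²;  |a| = 796.03 m/s².

796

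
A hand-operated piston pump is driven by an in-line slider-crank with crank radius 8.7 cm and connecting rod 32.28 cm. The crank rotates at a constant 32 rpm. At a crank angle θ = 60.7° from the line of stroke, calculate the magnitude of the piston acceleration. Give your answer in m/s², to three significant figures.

ω = 2π·32/60 = 3.351 rad/s
x(θ) = r cosθ + √(L² − r² sin²θ); with ω constant, a = ω²·d²x/dθ².
d²x/dθ² = −r cosθ − r²(cos2θ)/√u − r⁴ sin²2θ/(4u^{3/2}),  u = L² − r² sin²θ = 0.0984436 m².
Substituting r = 0.087 m, L = 0.3228 m, θ = 60.7°: d²x/dθ² = -0.030345 m.
a = ω²·d²x/dθ² = (3.351)²·(-0.030345) = -0.34076 m/s²;  |a| = 0.34076 m/s².

0.341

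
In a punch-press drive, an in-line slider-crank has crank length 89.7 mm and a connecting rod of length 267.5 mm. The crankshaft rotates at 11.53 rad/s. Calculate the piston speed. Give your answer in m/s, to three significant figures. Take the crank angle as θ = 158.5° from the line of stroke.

0.260

ω = 11.53 rad/s
For an in-line slider-crank, x = r cosθ + √(L² − r² sin²θ), so v = −rω sinθ·[1 + r cosθ/√(L² − r² sin²θ)].
With r = 0.0897 m, L = 0.2675 m, θ = 158.5°: √(L² − r² sin²θ) = 0.26547 m.
v = −0.0897·11.53·0.36650·[1 + 0.0897·-0.93042/0.26547] = -0.25989 m/s.
|v| = 0.25989 m/s.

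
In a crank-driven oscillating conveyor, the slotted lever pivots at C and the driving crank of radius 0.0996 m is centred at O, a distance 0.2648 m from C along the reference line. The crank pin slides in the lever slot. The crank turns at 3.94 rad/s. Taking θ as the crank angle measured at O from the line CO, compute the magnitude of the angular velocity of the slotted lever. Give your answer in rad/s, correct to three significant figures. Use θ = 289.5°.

ω = 3.94 rad/s
Crank pin A relative to C: A = (d + r cosθ, r sinθ); lever angle φ = atan2(r sinθ, d + r cosθ).
Differentiating tanφ: φ̇ = rω(d cosθ + r)/(d² + r² + 2dr cosθ).
d² + r² + 2dr cosθ = |CA|² = 0.0976469 m²;  d cosθ + r = +0.18799 m.
|ω_lever| = |0.0996·3.94·+0.18799| / 0.0976469 = 0.7555 rad/s.

0.756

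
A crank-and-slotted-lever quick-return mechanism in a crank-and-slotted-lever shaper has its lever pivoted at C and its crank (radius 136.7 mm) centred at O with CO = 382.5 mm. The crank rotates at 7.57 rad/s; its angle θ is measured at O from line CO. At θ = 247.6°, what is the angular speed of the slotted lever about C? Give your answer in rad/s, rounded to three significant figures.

ω = 7.57 rad/s
Crank pin A relative to C: A = (d + r cosθ, r sinθ); lever angle φ = atan2(r sinθ, d + r cosθ).
Differentiating tanφ: φ̇ = rω(d cosθ + r)/(d² + r² + 2dr cosθ).
d² + r² + 2dr cosθ = |CA|² = 0.125143 m²;  d cosθ + r = -0.0090594 m.
|ω_lever| = |0.1367·7.57·-0.0090594| / 0.125143 = 0.074913 rad/s.

0.0749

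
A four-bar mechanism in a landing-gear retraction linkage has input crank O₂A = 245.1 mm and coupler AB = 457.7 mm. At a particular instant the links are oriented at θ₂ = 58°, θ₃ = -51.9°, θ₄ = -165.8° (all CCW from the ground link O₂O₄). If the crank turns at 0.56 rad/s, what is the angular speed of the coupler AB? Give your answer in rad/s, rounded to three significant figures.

0.227

ω₂ = 0.56 rad/s
Differentiating the loop-closure r₂e^{iθ₂}+r₃e^{iθ₃}=r₁+r₄e^{iθ₄} gives r₂ω₂e^{iθ₂}+r₃ω₃e^{iθ₃}=r₄ω₄e^{iθ₄}.
Eliminating the other unknown: ω₃ = r₂ω₂ sin(θ₄−θ₂) / [r₃ sin(θ₃−θ₄)].
Numerator sine = +0.69214; denominator sine = +0.91425.
Result = 0.2451·0.56·(+0.69214) / (0.4577·(+0.91425)) = +0.22703 rad/s; magnitude 0.22703 rad/s.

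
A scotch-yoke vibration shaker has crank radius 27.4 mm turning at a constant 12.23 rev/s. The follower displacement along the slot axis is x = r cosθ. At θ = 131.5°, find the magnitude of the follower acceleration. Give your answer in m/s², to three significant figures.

ω = 76.84 rad/s (from 12.23 rev/s).
x = r cosθ ⇒ ẍ = −rω² cosθ (ω constant).
|a| = rω²|cosθ| = 0.0274·(76.84)²·|cos 131.5°| = 107.21 m/s².

107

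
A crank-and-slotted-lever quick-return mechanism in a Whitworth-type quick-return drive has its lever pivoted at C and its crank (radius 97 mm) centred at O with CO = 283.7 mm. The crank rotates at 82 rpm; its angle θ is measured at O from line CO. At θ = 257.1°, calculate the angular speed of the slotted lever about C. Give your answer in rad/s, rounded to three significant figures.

0.361

ω = 8.587 rad/s (from 82 rpm).
Crank pin A relative to C: A = (d + r cosθ, r sinθ); lever angle φ = atan2(r sinθ, d + r cosθ).
Differentiating tanφ: φ̇ = rω(d cosθ + r)/(d² + r² + 2dr cosθ).
d² + r² + 2dr cosθ = |CA|² = 0.0776075 m²;  d cosθ + r = +0.033664 m.
|ω_lever| = |0.097·8.587·+0.033664| / 0.0776075 = 0.36131 rad/s.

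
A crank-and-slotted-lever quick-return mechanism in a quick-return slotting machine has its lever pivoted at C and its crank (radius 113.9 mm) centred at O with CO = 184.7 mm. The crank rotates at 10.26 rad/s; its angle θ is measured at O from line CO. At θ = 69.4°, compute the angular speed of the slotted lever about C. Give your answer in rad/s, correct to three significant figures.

ω = 10.26 rad/s
Crank pin A relative to C: A = (d + r cosθ, r sinθ); lever angle φ = atan2(r sinθ, d + r cosθ).
Differentiating tanφ: φ̇ = rω(d cosθ + r)/(d² + r² + 2dr cosθ).
d² + r² + 2dr cosθ = |CA|² = 0.0618909 m²;  d cosθ + r = +0.17889 m.
|ω_lever| = |0.1139·10.26·+0.17889| / 0.0618909 = 3.3777 rad/s.

3.38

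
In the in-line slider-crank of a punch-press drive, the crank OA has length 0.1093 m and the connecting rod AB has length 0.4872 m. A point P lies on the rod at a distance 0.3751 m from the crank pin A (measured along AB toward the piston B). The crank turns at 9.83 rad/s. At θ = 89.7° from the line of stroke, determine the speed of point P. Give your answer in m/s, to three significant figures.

1.08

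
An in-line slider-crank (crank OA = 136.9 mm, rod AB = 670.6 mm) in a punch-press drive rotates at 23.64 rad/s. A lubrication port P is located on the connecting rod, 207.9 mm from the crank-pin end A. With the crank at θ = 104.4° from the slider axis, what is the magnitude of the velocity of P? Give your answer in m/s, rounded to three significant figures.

3.13

ω = 23.64 rad/s.  Crank-pin speed |V_A| = rω = 3.2363 m/s, perpendicular to OA.
Rod angle: sinφ = −(r/L) sinθ ⇒ φ = -11.404°; ω_rod = −rω cosθ/√(L²−r²sin²θ) = +1.2244 rad/s.
V_P = V_A + ω_rod × AP, with AP = 0.2079 m along the rod.
Components: V_Px = −rω sinθ − a·ω_rod·sinφ = -3.0843 m/s;  V_Py = rω cosθ + a·ω_rod·cosφ = -0.55532 m/s.
|V_P| = √(V_Px² + V_Py²) = 3.1339 m/s.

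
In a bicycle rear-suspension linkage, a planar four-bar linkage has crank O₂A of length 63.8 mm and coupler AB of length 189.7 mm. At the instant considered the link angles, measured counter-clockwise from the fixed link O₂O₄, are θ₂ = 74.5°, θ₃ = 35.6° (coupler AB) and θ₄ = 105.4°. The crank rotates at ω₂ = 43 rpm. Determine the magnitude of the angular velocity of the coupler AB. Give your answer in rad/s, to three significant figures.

0.829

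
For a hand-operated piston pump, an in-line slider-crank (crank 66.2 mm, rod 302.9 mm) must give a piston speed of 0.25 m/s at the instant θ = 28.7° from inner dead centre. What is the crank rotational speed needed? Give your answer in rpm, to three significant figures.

63.0

For an in-line slider-crank, |v_piston| = rω|sinθ|·[1 + r cosθ/√(L² − r² sin²θ)].
With r = 0.0662 m, L = 0.3029 m, θ = 28.7°: the bracketed kinematic factor |dx/dθ| = 0.037919 m.
ω = v/|dx/dθ| = 0.25/0.037919 = 6.593 rad/s.
N = 60ω/(2π) = 62.958 rpm.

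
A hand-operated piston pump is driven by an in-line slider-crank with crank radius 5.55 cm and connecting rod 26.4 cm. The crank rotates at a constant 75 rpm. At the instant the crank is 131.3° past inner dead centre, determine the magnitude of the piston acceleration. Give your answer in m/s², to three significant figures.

2.35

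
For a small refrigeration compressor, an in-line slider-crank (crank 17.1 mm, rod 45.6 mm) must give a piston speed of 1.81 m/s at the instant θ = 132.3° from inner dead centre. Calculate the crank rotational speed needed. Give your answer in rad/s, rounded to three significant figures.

194

For an in-line slider-crank, |v_piston| = rω|sinθ|·[1 + r cosθ/√(L² − r² sin²θ)].
With r = 0.0171 m, L = 0.0456 m, θ = 132.3°: the bracketed kinematic factor |dx/dθ| = 0.0093253 m.
ω = v/|dx/dθ| = 1.81/0.0093253 = 194.1 rad/s.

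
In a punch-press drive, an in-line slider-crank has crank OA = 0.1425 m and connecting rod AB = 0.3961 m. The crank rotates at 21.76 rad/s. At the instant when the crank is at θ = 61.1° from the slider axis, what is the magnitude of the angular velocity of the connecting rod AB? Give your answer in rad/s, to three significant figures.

3.99

ω = 21.76 rad/s
The rod makes angle φ with the slider axis where L sinφ = r sinθ; differentiating, L cosφ·φ̇ = r ω cosθ.
L cosφ = √(L² − r² sin²θ) = 0.37594 m.
|ω_rod| = r ω |cosθ| / √(L² − r² sin²θ) = 0.1425·21.76·0.48328/0.37594 = 3.9862 rad/s.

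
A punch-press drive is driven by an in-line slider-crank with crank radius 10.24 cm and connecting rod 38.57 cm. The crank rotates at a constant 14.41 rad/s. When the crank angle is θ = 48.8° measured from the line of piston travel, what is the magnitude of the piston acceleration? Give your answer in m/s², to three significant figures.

13.3

ω = 14.41 rad/s
x(θ) = r cosθ + √(L² − r² sin²θ); with ω constant, a = ω²·d²x/dθ².
d²x/dθ² = −r cosθ − r²(cos2θ)/√u − r⁴ sin²2θ/(4u^{3/2}),  u = L² − r² sin²θ = 0.142828 m².
Substituting r = 0.1024 m, L = 0.3857 m, θ = 48.8°: d²x/dθ² = -0.064281 m.
a = ω²·d²x/dθ² = (14.41)²·(-0.064281) = -13.348 m/s²;  |a| = 13.348 m/s².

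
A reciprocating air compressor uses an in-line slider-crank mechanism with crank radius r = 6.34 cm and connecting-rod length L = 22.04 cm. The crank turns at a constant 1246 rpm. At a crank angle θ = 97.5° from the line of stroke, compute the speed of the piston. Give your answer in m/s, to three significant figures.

7.88

ω = 2π·1246/60 = 130.5 rad/s
For an in-line slider-crank, x = r cosθ + √(L² − r² sin²θ), so v = −rω sinθ·[1 + r cosθ/√(L² − r² sin²θ)].
With r = 0.0634 m, L = 0.2204 m, θ = 97.5°: √(L² − r² sin²θ) = 0.21125 m.
v = −0.0634·130.5·0.99144·[1 + 0.0634·-0.13053/0.21125] = -7.8804 m/s.
|v| = 7.8804 m/s.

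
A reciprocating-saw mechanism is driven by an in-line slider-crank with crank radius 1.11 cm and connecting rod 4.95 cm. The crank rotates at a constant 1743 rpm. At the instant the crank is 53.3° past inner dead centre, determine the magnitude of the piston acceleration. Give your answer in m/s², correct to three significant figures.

198

ω = 2π·1743/60 = 182.5 rad/s
x(θ) = r cosθ + √(L² − r² sin²θ); with ω constant, a = ω²·d²x/dθ².
d²x/dθ² = −r cosθ − r²(cos2θ)/√u − r⁴ sin²2θ/(4u^{3/2}),  u = L² − r² sin²θ = 0.00237105 m².
Substituting r = 0.0111 m, L = 0.0495 m, θ = 53.3°: d²x/dθ² = -0.0059409 m.
a = ω²·d²x/dθ² = (182.5)²·(-0.0059409) = -197.93 m/s²;  |a| = 197.93 m/s².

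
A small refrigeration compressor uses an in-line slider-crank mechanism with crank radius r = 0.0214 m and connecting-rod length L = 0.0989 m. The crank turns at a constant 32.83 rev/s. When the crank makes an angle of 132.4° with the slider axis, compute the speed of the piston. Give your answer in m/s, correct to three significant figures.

2.78

ω = 2π·32.8 = 206.3 rad/s
For an in-line slider-crank, x = r cosθ + √(L² − r² sin²θ), so v = −rω sinθ·[1 + r cosθ/√(L² − r² sin²θ)].
With r = 0.0214 m, L = 0.0989 m, θ = 132.4°: √(L² − r² sin²θ) = 0.097629 m.
v = −0.0214·206.3·0.73846·[1 + 0.0214·-0.67430/0.097629] = -2.778 m/s.
|v| = 2.778 m/s.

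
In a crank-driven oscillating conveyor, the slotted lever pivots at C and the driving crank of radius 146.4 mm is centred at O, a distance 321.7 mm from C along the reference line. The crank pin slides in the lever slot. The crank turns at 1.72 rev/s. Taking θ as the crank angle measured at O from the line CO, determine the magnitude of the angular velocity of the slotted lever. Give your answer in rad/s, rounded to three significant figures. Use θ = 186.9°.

8.71

ω = 10.81 rad/s (from 1.72 rev/s).
Crank pin A relative to C: A = (d + r cosθ, r sinθ); lever angle φ = atan2(r sinθ, d + r cosθ).
Differentiating tanφ: φ̇ = rω(d cosθ + r)/(d² + r² + 2dr cosθ).
d² + r² + 2dr cosθ = |CA|² = 0.0314123 m²;  d cosθ + r = -0.17297 m.
|ω_lever| = |0.1464·10.81·-0.17297| / 0.0314123 = 8.7121 rad/s.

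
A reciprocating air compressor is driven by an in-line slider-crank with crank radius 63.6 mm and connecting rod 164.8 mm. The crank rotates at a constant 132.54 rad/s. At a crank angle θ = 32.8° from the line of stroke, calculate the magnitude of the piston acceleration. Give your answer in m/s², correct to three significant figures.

1140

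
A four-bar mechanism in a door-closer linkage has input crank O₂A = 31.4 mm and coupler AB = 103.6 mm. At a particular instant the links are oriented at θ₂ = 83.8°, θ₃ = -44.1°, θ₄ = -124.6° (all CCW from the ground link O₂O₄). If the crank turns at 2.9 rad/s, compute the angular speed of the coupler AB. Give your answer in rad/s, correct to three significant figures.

0.424

ω₂ = 2.9 rad/s
Differentiating the loop-closure r₂e^{iθ₂}+r₃e^{iθ₃}=r₁+r₄e^{iθ₄} gives r₂ω₂e^{iθ₂}+r₃ω₃e^{iθ₃}=r₄ω₄e^{iθ₄}.
Eliminating the other unknown: ω₃ = r₂ω₂ sin(θ₄−θ₂) / [r₃ sin(θ₃−θ₄)].
Numerator sine = +0.47562; denominator sine = +0.98629.
Result = 0.0314·2.9·(+0.47562) / (0.1036·(+0.98629)) = +0.42387 rad/s; magnitude 0.42387 rad/s.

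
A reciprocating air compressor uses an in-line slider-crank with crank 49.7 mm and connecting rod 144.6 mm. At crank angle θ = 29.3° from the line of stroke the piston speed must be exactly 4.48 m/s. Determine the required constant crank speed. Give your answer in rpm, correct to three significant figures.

For an in-line slider-crank, |v_piston| = rω|sinθ|·[1 + r cosθ/√(L² − r² sin²θ)].
With r = 0.0497 m, L = 0.1446 m, θ = 29.3°: the bracketed kinematic factor |dx/dθ| = 0.031718 m.
ω = v/|dx/dθ| = 4.48/0.031718 = 141.24 rad/s.
N = 60ω/(2π) = 1348.8 rpm.

1350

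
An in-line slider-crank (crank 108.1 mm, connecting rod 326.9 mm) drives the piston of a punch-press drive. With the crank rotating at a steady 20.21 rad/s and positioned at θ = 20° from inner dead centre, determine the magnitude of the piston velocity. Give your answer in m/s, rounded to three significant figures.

0.981

ω = 20.21 rad/s
For an in-line slider-crank, x = r cosθ + √(L² − r² sin²θ), so v = −rω sinθ·[1 + r cosθ/√(L² − r² sin²θ)].
With r = 0.1081 m, L = 0.3269 m, θ = 20°: √(L² − r² sin²θ) = 0.3248 m.
v = −0.1081·20.21·0.34202·[1 + 0.1081·0.93969/0.3248] = -0.9809 m/s.
|v| = 0.9809 m/s.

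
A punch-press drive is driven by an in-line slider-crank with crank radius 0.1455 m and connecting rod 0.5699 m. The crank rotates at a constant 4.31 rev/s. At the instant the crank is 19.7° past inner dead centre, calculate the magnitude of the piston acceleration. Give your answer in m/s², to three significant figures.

ω = 2π·4.31 = 27.08 rad/s
x(θ) = r cosθ + √(L² − r² sin²θ); with ω constant, a = ω²·d²x/dθ².
d²x/dθ² = −r cosθ − r²(cos2θ)/√u − r⁴ sin²2θ/(4u^{3/2}),  u = L² − r² sin²θ = 0.32238 m².
Substituting r = 0.1455 m, L = 0.5699 m, θ = 19.7°: d²x/dθ² = -0.16604 m.
a = ω²·d²x/dθ² = (27.08)²·(-0.16604) = -121.77 m/s²;  |a| = 121.77 m/s².

122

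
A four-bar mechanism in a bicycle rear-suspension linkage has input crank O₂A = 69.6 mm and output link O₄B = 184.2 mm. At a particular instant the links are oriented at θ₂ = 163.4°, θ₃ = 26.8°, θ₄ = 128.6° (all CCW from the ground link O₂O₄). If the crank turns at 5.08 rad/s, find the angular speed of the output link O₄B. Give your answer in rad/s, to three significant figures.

1.35

ω₂ = 5.08 rad/s
Differentiating the loop-closure r₂e^{iθ₂}+r₃e^{iθ₃}=r₁+r₄e^{iθ₄} gives r₂ω₂e^{iθ₂}+r₃ω₃e^{iθ₃}=r₄ω₄e^{iθ₄}.
Eliminating the other unknown: ω₄ = r₂ω₂ sin(θ₂−θ₃) / [r₄ sin(θ₄−θ₃)].
Numerator sine = +0.68709; denominator sine = +0.97887.
Result = 0.0696·5.08·(+0.68709) / (0.1842·(+0.97887)) = +1.3473 rad/s; magnitude 1.3473 rad/s.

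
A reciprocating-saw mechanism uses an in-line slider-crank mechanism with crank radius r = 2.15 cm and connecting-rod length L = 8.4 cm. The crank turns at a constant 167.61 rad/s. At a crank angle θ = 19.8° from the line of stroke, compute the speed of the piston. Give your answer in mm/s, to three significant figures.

1520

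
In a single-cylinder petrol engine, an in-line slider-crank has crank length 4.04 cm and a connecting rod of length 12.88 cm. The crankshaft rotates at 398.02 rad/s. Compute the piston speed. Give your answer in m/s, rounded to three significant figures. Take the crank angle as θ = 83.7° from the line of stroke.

16.6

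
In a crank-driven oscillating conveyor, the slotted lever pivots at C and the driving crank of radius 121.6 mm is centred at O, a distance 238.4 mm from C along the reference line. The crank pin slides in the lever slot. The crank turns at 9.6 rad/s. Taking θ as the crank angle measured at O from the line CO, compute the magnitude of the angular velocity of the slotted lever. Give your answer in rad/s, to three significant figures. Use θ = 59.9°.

ω = 9.6 rad/s
Crank pin A relative to C: A = (d + r cosθ, r sinθ); lever angle φ = atan2(r sinθ, d + r cosθ).
Differentiating tanφ: φ̇ = rω(d cosθ + r)/(d² + r² + 2dr cosθ).
d² + r² + 2dr cosθ = |CA|² = 0.100698 m²;  d cosθ + r = +0.24116 m.
|ω_lever| = |0.1216·9.6·+0.24116| / 0.100698 = 2.7957 rad/s.

2.80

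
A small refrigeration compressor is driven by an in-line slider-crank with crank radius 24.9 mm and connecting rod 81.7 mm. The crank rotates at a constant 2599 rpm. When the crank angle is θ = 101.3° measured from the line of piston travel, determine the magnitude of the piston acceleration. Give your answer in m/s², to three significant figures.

903

ω = 2π·2599/60 = 272.2 rad/s
x(θ) = r cosθ + √(L² − r² sin²θ); with ω constant, a = ω²·d²x/dθ².
d²x/dθ² = −r cosθ − r²(cos2θ)/√u − r⁴ sin²2θ/(4u^{3/2}),  u = L² − r² sin²θ = 0.00607869 m².
Substituting r = 0.0249 m, L = 0.0817 m, θ = 101.3°: d²x/dθ² = +0.012191 m.
a = ω²·d²x/dθ² = (272.2)²·(+0.012191) = +903.03 m/s²;  |a| = 903.03 m/s².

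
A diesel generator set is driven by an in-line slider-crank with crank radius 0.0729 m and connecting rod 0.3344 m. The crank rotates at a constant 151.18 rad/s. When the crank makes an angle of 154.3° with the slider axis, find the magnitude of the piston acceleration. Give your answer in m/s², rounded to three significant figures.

ω = 151.2 rad/s
x(θ) = r cosθ + √(L² − r² sin²θ); with ω constant, a = ω²·d²x/dθ².
d²x/dθ² = −r cosθ − r²(cos2θ)/√u − r⁴ sin²2θ/(4u^{3/2}),  u = L² − r² sin²θ = 0.110824 m².
Substituting r = 0.0729 m, L = 0.3344 m, θ = 154.3°: d²x/dθ² = +0.055612 m.
a = ω²·d²x/dθ² = (151.2)²·(+0.055612) = +1271 m/s²;  |a| = 1271 m/s².

1270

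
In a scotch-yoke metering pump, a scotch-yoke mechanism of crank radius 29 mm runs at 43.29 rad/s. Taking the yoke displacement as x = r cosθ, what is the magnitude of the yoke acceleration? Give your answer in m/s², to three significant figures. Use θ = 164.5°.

ω = 43.29 rad/s
x = r cosθ ⇒ ẍ = −rω² cosθ (ω constant).
|a| = rω²|cosθ| = 0.029·(43.29)²·|cos 164.5°| = 52.37 m/s².

52.4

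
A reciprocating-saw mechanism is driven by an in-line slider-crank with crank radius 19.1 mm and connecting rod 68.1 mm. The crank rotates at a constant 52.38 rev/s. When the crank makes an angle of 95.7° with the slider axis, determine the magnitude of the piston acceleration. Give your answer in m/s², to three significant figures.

797

ω = 2π·52.4 = 329.1 rad/s
x(θ) = r cosθ + √(L² − r² sin²θ); with ω constant, a = ω²·d²x/dθ².
d²x/dθ² = −r cosθ − r²(cos2θ)/√u − r⁴ sin²2θ/(4u^{3/2}),  u = L² − r² sin²θ = 0.0042764 m².
Substituting r = 0.0191 m, L = 0.0681 m, θ = 95.7°: d²x/dθ² = +0.0073609 m.
a = ω²·d²x/dθ² = (329.1)²·(+0.0073609) = +797.3 m/s²;  |a| = 797.3 m/s².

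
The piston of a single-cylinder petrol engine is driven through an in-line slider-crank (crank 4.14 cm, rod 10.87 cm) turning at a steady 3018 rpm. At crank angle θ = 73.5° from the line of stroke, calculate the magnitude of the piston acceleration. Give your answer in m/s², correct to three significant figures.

ω = 2π·3018/60 = 316 rad/s
x(θ) = r cosθ + √(L² − r² sin²θ); with ω constant, a = ω²·d²x/dθ².
d²x/dθ² = −r cosθ − r²(cos2θ)/√u − r⁴ sin²2θ/(4u^{3/2}),  u = L² − r² sin²θ = 0.01024 m².
Substituting r = 0.0414 m, L = 0.1087 m, θ = 73.5°: d²x/dθ² = +0.0022366 m.
a = ω²·d²x/dθ² = (316)²·(+0.0022366) = +223.4 m/s²;  |a| = 223.4 m/s².

223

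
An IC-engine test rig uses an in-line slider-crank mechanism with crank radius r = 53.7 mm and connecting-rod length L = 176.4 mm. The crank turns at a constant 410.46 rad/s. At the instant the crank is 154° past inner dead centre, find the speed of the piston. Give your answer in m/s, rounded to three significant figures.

ω = 410.5 rad/s
For an in-line slider-crank, x = r cosθ + √(L² − r² sin²θ), so v = −rω sinθ·[1 + r cosθ/√(L² − r² sin²θ)].
With r = 0.0537 m, L = 0.1764 m, θ = 154°: √(L² − r² sin²θ) = 0.17482 m.
v = −0.0537·410.5·0.43837·[1 + 0.0537·-0.89879/0.17482] = -6.9948 m/s.
|v| = 6.9948 m/s.

6.99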